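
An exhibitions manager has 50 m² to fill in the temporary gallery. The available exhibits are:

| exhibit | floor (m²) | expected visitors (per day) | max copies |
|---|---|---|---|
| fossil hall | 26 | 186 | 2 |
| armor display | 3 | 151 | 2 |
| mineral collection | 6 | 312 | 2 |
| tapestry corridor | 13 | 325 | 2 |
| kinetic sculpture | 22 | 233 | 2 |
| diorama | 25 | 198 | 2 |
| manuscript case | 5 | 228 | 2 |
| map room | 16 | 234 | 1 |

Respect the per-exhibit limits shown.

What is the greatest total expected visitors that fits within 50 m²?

1804

Ranking by ratio (expected visitors/m²): mineral collection 52.00, armor display 50.33, manuscript case 45.60.
Taking the top-ratio exhibits first gives 2×armor display + 2×mineral collection + tapestry corridor + 2×manuscript case for 1707 (41 m²).
The 5 m² tied up in manuscript case is better spent on tapestry corridor — total rises to 1804 (49 m²).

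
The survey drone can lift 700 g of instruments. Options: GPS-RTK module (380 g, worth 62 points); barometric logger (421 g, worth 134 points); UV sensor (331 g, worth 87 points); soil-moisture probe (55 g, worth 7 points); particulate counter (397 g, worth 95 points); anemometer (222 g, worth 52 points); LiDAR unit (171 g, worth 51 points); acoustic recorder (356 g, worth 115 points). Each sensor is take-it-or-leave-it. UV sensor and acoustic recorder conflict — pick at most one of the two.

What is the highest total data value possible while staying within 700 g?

193

Taking the top-ratio sensors first gives soil-moisture probe + LiDAR unit + acoustic recorder for 173 (582 g).
Dropping LiDAR unit and acoustic recorder frees 527 g; slotting in barometric logger + anemometer (643 g) lifts the total to 193 at 698 g.
Every other selection either busts 700 g or breaks a pairing rule or fails to beat 193.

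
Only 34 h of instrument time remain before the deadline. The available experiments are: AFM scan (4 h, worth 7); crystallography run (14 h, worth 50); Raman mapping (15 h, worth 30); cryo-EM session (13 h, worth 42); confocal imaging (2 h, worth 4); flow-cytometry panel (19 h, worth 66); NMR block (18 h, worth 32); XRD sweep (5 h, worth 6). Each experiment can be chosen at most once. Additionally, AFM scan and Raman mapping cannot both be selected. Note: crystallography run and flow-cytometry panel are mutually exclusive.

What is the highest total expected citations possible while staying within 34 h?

112

Best packing: cryo-EM session + confocal imaging + flow-cytometry panel — 34 h, 112 total.
Runner-up cryo-EM session + flow-cytometry panel tops out at 108.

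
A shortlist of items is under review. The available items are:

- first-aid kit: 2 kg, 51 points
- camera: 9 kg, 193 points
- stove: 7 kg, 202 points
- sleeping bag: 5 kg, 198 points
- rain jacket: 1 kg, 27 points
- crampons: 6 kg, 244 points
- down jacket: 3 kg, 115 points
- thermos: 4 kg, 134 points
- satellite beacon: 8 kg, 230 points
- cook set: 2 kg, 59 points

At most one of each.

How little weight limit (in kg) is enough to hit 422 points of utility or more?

11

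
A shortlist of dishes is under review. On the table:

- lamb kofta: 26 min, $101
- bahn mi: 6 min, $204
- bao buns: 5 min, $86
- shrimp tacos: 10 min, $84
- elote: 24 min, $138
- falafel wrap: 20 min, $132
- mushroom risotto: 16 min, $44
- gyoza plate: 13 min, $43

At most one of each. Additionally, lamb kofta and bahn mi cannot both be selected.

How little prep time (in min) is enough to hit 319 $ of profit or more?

21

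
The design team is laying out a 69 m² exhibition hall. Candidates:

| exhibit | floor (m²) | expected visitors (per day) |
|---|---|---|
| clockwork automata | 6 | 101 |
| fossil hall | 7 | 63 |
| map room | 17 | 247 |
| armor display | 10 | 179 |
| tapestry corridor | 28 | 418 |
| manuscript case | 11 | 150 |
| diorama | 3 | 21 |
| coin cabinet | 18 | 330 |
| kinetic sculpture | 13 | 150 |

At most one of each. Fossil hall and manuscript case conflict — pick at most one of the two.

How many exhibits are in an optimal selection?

4

Best achievable expected visitors is 1096.
One optimal bundle: clockwork automata + map room + tapestry corridor + coin cabinet (69 m²).
Every optimal selection uses 4 exhibits.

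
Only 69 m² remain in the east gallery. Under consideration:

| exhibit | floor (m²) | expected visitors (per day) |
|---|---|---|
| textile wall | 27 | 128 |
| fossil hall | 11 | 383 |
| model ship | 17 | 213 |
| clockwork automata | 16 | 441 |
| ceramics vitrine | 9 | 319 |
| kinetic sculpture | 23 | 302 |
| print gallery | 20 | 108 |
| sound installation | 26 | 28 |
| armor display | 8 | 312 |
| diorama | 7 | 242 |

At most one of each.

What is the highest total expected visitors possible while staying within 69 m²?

1910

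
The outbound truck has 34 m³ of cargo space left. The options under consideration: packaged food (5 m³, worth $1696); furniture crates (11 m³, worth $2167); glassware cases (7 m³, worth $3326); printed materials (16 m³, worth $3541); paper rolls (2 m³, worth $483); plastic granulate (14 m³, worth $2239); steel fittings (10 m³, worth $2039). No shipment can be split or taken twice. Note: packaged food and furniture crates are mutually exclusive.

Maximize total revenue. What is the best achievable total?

9046

Density check — glassware cases 475.14, packaged food 339.20, paper rolls 241.50 are the best per m³.
Best packing: packaged food + glassware cases + printed materials + paper rolls — 30 m³, 9046 total.
Nothing else feasible within 34 m³ beats 9046.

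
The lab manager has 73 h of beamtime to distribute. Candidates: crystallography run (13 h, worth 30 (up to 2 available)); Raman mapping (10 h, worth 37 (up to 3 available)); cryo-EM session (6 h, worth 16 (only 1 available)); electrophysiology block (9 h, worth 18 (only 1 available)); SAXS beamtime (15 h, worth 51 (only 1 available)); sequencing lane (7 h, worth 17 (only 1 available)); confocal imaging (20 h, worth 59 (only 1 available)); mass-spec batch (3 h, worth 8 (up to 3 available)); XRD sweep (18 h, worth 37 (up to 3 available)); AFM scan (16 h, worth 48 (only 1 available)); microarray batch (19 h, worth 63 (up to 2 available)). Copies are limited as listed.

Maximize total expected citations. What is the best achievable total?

251

Greedy by ratio would take 3×Raman mapping + cryo-EM session + SAXS beamtime + mass-spec batch + microarray batch: 73 h used, total 249.
Replace Raman mapping and cryo-EM session and mass-spec batch with microarray batch: the trade gains 2 net, giving 251 at 73 h.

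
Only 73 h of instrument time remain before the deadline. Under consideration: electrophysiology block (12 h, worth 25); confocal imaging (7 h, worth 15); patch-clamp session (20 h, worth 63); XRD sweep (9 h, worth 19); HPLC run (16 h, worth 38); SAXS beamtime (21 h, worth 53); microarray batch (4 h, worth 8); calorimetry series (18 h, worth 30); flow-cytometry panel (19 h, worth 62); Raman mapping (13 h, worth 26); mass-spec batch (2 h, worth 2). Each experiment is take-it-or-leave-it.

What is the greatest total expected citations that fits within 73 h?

Taking the top-ratio experiments first gives confocal imaging + patch-clamp session + SAXS beamtime + microarray batch + flow-cytometry panel + mass-spec batch for 203 (73 h).
The 9 h tied up in confocal imaging and mass-spec batch is better spent on XRD sweep — total rises to 205 (73 h).
No other feasible combination exceeds 205.

205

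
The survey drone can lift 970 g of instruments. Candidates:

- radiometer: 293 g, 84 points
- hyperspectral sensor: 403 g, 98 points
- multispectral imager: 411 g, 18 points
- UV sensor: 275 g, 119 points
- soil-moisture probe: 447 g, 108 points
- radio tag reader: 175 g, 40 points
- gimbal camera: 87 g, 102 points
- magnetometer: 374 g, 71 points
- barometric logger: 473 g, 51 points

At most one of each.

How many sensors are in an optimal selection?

4

The maximum data value within 970 g is 359.
hyperspectral sensor + UV sensor + radio tag reader + gimbal camera hits 359 at 940 g.
Every optimal selection uses 4 sensors.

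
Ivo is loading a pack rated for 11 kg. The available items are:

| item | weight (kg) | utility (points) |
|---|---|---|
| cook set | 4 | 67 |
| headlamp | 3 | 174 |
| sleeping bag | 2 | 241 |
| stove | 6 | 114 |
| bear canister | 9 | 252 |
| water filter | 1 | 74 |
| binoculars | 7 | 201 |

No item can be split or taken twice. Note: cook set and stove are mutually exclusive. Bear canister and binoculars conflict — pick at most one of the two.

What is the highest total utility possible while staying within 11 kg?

The ratio ordering already packs tightly: cook set + headlamp + sleeping bag + water filter, 10 kg, 556.

556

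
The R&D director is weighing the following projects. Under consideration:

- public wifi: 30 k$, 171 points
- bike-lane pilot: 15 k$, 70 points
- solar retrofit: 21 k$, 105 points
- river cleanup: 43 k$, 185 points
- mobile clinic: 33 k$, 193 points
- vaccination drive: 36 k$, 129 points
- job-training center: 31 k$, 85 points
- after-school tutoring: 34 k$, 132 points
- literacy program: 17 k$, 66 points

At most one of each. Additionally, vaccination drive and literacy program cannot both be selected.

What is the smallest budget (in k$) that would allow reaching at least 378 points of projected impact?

76

Look for the lowest-budget combination reaching 378.
river cleanup + mobile clinic reaches 378 using 76 k$.
Any bundle with less than 76 k$ falls short of 378.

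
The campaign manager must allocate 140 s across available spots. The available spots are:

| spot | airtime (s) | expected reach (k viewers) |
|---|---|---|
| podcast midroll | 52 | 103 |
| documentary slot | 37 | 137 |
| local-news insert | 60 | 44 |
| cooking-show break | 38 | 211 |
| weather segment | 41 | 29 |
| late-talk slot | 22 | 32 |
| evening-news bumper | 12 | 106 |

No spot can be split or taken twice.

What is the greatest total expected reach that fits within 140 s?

557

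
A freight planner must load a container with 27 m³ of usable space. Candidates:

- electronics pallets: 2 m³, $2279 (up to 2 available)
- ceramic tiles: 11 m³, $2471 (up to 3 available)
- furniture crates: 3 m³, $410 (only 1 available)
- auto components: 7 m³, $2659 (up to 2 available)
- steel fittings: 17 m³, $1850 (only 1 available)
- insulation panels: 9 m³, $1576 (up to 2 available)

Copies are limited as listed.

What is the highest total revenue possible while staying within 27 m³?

Ranking by ratio (revenue/m³): electronics pallets 1139.50, auto components 379.86, ceramic tiles 224.64, insulation panels 175.11.
Best packing: 2×electronics pallets + 2×auto components + insulation panels — 27 m³, 11452 total.
That's the maximum — no swap from here does better than 11452.

11452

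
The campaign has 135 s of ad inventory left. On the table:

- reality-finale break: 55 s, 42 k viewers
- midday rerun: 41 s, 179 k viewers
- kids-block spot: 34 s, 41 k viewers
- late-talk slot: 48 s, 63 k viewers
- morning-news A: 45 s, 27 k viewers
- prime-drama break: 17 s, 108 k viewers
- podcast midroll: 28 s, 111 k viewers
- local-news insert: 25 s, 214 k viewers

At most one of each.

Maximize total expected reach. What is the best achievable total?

612

Density check — local-news insert 8.56, prime-drama break 6.35, midday rerun 4.37 are the best per s.
The ratio ordering already packs tightly: midday rerun + prime-drama break + podcast midroll + local-news insert, 111 s, 612.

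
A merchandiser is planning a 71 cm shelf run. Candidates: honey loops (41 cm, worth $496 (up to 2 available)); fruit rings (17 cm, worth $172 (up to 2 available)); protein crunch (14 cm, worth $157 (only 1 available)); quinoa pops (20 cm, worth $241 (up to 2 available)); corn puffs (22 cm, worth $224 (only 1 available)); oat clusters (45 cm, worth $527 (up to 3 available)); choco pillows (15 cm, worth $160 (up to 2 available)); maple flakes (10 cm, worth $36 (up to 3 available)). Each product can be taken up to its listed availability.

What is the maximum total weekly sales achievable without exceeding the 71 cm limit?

Ranking by ratio (weekly sales/cm): honey loops 12.10, quinoa pops 12.05, oat clusters 11.71, protein crunch 11.21.
Taking the top-ratio products first gives honey loops + quinoa pops + maple flakes for 773 (71 cm).
Replace quinoa pops and maple flakes with 2×choco pillows: the trade gains 43 net, giving 816 at 71 cm.

816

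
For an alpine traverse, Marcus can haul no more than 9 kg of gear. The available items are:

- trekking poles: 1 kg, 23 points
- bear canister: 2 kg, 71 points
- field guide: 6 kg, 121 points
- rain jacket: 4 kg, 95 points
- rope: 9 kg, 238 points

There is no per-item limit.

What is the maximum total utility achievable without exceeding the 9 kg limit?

307

By utility per kg: bear canister 35.50, rope 26.44, rain jacket 23.75 lead.
Best packing: trekking poles + 4×bear canister — 9 kg, 307 total.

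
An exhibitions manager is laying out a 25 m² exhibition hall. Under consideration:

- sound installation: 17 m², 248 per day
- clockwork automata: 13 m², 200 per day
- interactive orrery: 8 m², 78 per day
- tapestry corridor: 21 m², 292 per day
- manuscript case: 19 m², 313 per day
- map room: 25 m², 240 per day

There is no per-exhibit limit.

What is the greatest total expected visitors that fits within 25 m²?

326

Filling by ratio: manuscript case for 313, with 6 m² left unused.
The 19 m² tied up in manuscript case is better spent on sound installation + interactive orrery — total rises to 326 (25 m²).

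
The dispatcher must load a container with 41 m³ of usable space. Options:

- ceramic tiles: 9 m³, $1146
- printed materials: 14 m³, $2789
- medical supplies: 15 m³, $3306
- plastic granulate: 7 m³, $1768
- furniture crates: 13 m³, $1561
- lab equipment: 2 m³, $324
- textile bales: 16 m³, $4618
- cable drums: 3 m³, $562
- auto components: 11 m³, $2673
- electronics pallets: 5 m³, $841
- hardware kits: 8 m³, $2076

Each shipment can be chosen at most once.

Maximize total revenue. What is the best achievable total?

10324

Taking the top-ratio shipments first gives plastic granulate + lab equipment + textile bales + cable drums + electronics pallets + hardware kits for 10189 (41 m³).
Replace plastic granulate and cable drums and electronics pallets with medical supplies: the trade gains 135 net, giving 10324 at 41 m³.
Runner-up medical supplies + plastic granulate + textile bales + cable drums tops out at 10254.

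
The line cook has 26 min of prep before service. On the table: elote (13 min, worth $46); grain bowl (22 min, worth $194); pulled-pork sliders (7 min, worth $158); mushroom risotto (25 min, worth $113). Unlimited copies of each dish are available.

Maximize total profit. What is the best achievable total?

474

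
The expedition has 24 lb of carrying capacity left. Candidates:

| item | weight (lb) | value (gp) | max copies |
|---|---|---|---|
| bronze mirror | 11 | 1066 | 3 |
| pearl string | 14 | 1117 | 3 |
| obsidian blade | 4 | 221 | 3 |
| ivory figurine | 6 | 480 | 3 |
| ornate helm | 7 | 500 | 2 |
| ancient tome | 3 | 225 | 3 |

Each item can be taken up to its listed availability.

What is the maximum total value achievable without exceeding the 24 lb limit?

Taking 2×bronze mirror: 22 lb used, 2132 in value.

2132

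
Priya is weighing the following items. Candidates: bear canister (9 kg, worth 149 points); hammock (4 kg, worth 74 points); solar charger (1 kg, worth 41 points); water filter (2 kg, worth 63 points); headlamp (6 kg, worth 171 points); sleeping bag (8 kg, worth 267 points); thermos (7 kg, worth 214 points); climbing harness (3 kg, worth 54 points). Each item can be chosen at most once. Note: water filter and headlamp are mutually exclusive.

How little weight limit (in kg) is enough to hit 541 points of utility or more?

17

Look for the lowest-weight combination reaching 541.
Taking water filter + sleeping bag + thermos gives 544 (≥ 541) for 17 kg.
Any bundle with less than 17 kg falls short of 541.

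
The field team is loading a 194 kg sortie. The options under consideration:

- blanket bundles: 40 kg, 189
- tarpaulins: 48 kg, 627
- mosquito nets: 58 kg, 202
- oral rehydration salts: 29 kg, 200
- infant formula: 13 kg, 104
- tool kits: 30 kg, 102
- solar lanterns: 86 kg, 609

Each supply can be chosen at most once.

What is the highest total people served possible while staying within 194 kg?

Taking tarpaulins + oral rehydration salts + infant formula + solar lanterns: 176 kg used, 1540 in people served.

1540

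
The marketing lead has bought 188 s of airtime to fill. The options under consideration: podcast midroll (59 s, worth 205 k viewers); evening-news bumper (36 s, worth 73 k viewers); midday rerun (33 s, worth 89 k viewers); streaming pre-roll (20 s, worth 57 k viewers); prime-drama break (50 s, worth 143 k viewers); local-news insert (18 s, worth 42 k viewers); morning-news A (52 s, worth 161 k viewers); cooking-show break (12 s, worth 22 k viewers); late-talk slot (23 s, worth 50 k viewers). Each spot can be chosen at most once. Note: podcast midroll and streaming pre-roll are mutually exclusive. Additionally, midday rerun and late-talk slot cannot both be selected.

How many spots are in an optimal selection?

4

Best achievable expected reach is 559.
One optimal bundle: podcast midroll + prime-drama break + morning-news A + late-talk slot (184 s).
Every optimal selection uses 4 spots.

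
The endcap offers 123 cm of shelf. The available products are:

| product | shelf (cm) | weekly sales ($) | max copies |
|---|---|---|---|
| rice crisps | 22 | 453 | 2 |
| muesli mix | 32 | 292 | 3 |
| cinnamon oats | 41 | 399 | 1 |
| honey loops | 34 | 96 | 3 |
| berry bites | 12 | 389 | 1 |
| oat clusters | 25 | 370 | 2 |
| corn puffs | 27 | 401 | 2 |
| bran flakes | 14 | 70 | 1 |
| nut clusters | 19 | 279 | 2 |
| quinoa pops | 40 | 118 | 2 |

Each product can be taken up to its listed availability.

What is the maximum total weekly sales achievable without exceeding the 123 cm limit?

2254

Greedy by ratio would take 2×rice crisps + berry bites + 2×corn puffs: 110 cm used, total 2097.
The 27 cm tied up in corn puffs is better spent on 2×nut clusters — total rises to 2254 (121 cm).
The spare 2 cm is too small for any remaining product, and no exchange beats 2254.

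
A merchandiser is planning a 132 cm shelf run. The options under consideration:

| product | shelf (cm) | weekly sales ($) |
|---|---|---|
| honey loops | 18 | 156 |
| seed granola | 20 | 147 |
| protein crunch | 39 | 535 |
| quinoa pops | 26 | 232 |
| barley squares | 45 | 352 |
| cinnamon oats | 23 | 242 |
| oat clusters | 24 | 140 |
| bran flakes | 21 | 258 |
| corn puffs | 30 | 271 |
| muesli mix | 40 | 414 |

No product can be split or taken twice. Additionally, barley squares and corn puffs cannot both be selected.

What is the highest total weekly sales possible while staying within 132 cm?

1478

The ratio heuristic lands on protein crunch + cinnamon oats + bran flakes + muesli mix (1449) but leaves 9 cm idle.
The 23 cm tied up in cinnamon oats is better spent on corn puffs — total rises to 1478 (130 cm).
The spare 2 cm is too small for any remaining product, and no feasible exchange beats 1478.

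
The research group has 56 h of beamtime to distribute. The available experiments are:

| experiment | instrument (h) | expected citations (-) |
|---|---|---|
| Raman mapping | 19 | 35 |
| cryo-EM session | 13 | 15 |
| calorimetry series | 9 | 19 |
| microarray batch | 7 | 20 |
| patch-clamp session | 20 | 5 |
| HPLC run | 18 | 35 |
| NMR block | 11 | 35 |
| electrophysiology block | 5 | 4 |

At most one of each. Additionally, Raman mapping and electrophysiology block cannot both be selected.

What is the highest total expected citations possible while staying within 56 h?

The ratio heuristic lands on calorimetry series + microarray batch + HPLC run + NMR block + electrophysiology block (113) but leaves 6 h idle.
Replace calorimetry series and electrophysiology block with Raman mapping: the trade gains 12 net, giving 125 at 55 h.

125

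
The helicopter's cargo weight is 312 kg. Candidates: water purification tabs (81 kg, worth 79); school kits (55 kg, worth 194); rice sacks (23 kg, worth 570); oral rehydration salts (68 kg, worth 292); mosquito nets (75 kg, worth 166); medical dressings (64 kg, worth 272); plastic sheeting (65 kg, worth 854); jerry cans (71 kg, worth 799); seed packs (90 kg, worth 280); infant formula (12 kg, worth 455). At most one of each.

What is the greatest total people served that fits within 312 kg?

3242

Ranking by ratio (people served/kg): infant formula 37.92, rice sacks 24.78, plastic sheeting 13.14.
Best packing: rice sacks + oral rehydration salts + medical dressings + plastic sheeting + jerry cans + infant formula — 303 kg, 3242 total.
Nothing else within 312 kg beats 3242.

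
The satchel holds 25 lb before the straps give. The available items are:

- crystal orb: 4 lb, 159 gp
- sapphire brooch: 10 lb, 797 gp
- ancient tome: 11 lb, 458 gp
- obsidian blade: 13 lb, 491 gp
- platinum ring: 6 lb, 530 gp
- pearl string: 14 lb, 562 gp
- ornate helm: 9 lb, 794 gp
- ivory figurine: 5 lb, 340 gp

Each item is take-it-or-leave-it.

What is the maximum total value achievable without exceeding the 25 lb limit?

2121

Taking sapphire brooch + platinum ring + ornate helm: 25 lb used, 2121 in value.
That's the maximum — no swap from here does better than 2121.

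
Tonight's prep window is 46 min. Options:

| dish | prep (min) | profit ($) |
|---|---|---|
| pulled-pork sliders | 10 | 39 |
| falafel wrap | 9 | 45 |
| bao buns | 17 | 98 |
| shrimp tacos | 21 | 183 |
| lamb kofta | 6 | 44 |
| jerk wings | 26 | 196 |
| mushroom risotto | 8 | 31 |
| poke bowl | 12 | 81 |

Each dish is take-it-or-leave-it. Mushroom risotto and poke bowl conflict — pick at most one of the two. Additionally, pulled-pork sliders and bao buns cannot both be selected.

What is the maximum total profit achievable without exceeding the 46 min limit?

325

A density-first pass picks shrimp tacos + lamb kofta + poke bowl — 308 at 39 min.
Dropping poke bowl frees 12 min; slotting in bao buns (17 min) lifts the total to 325 at 44 min.
Next best is lamb kofta + jerk wings + poke bowl at 321 (44 min) — short by 4.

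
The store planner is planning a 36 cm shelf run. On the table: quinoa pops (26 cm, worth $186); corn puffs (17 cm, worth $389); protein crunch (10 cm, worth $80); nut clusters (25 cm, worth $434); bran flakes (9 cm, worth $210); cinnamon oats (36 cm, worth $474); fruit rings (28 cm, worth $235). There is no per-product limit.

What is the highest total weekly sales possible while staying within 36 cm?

840

The ratio ordering already packs tightly: 4×bran flakes, 36 cm, 840.
No other feasible combination exceeds 840.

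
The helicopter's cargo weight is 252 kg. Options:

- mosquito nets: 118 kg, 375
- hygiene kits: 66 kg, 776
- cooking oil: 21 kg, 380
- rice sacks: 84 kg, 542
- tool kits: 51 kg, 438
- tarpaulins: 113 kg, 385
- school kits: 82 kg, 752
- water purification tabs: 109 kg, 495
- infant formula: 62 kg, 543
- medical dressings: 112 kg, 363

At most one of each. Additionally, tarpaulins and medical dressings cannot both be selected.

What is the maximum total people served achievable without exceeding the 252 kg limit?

The ratio ordering already packs tightly: hygiene kits + cooking oil + school kits + infant formula, 231 kg, 2451.
Next best is hygiene kits + cooking oil + tool kits + school kits at 2346 (220 kg) — short by 105.

2451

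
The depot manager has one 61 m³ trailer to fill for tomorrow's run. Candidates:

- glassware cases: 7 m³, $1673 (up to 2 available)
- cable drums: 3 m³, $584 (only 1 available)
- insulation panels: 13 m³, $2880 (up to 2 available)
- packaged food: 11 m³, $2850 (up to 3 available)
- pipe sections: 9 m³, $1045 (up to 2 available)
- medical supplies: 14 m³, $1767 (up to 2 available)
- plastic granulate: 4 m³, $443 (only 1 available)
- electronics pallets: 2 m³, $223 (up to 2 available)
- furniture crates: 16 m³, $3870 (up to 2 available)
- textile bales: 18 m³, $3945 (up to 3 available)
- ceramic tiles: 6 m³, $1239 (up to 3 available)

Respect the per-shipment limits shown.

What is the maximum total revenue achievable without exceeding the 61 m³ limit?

Greedy by ratio would take glassware cases + cable drums + 3×packaged food + electronics pallets + furniture crates: 61 m³ used, total 14900.
Replace cable drums and packaged food and electronics pallets with furniture crates: the trade gains 213 net, giving 15113 at 61 m³.
Every other selection either busts 61 m³ or exceeds an availability limit or fails to beat 15113.

15113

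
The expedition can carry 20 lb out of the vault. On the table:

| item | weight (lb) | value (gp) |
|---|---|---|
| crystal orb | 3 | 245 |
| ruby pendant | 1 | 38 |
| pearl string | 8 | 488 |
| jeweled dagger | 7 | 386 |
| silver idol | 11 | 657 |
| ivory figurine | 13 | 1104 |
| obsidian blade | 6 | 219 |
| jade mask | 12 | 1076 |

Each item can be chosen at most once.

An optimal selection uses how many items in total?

The maximum value within 20 lb is 1564.
pearl string + jade mask hits 1564 at 20 lb.
Any selection reaching 1564 contains exactly 2 items.

2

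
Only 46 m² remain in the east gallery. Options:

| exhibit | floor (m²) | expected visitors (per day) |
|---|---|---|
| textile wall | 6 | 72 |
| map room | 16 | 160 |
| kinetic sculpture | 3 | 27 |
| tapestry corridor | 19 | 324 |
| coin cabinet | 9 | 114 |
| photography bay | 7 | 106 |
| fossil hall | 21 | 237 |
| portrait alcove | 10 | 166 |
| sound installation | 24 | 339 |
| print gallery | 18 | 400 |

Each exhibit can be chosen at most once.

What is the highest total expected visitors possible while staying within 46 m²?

838

Density check — print gallery 22.22, tapestry corridor 17.05, portrait alcove 16.60 are the best per m².
A density-first pass picks tapestry corridor + photography bay + print gallery — 830 at 44 m².
The 7 m² tied up in photography bay is better spent on coin cabinet — total rises to 838 (46 m²).
Next best is tapestry corridor + photography bay + print gallery at 830 (44 m²) — short by 8.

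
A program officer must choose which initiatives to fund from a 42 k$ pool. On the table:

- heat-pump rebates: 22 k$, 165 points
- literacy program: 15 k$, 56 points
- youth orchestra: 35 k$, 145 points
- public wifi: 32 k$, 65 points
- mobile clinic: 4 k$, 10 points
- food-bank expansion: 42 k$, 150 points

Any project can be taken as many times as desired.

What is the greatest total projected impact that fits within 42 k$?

The ratio ordering already packs tightly: heat-pump rebates + literacy program + mobile clinic, 41 k$, 231.

231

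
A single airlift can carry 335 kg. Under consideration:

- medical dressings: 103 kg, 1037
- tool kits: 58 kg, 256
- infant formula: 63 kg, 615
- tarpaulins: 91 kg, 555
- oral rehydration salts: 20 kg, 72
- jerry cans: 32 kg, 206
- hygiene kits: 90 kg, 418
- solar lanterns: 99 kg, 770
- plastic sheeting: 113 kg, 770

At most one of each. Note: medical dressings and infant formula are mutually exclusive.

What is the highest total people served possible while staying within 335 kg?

2649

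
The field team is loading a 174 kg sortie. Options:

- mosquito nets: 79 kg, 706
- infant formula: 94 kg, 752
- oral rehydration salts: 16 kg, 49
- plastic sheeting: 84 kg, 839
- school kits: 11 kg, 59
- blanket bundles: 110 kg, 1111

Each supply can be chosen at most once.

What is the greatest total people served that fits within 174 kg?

1604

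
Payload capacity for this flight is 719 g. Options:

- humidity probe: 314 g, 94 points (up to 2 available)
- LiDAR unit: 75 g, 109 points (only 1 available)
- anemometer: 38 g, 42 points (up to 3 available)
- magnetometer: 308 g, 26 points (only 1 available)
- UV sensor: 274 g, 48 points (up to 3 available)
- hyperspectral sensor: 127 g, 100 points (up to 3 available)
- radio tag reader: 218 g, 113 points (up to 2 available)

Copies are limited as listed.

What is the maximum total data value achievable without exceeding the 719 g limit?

The ratio heuristic lands on LiDAR unit + 3×anemometer + 3×hyperspectral sensor (535) but leaves 149 g idle.
Dropping 2×anemometer frees 76 g; slotting in radio tag reader (218 g) lifts the total to 564 at 712 g.

564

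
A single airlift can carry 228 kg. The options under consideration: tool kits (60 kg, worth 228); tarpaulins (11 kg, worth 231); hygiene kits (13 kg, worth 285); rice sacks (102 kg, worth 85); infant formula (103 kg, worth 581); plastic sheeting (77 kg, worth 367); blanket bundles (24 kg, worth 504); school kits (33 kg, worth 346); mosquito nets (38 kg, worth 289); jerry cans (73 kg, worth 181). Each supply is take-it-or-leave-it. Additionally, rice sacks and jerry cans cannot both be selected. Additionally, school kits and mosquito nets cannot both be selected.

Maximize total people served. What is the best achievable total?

1968

Tarpaulins + hygiene kits + infant formula + plastic sheeting + blanket bundles uses 228 of the 228 kg and totals 1968.
Runner-up tool kits + tarpaulins + hygiene kits + plastic sheeting + blanket bundles + school kits tops out at 1961.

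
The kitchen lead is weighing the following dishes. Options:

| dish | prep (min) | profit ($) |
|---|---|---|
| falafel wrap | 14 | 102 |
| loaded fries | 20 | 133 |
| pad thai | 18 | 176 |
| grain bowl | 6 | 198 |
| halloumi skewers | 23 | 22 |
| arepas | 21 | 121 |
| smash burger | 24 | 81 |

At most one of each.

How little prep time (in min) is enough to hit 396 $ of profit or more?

38

Need the lightest bundle worth ≥ 396.
falafel wrap + pad thai + grain bowl: 476 profit at 38 min.
Below 38 min the best achievable stays under 396.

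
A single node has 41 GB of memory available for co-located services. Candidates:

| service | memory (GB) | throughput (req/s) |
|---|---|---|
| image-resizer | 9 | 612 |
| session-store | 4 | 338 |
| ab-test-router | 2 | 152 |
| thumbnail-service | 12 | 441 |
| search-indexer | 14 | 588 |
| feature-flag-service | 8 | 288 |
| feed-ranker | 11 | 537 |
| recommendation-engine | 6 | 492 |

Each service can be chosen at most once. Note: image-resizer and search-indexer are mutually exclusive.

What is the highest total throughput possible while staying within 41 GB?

Image-resizer + session-store + ab-test-router + feature-flag-service + feed-ranker + recommendation-engine uses 40 of the 41 GB and totals 2419.

2419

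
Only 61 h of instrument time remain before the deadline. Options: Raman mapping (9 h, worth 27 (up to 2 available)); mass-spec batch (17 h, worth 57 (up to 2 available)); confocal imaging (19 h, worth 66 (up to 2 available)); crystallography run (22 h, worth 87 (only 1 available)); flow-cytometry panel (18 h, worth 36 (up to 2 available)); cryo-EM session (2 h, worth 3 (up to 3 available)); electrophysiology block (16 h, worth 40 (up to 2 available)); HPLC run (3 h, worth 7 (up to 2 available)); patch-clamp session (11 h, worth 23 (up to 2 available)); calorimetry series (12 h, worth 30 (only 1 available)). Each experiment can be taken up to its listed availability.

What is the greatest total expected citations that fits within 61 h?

219

Best packing: 2×confocal imaging + crystallography run — 60 h, 219 total.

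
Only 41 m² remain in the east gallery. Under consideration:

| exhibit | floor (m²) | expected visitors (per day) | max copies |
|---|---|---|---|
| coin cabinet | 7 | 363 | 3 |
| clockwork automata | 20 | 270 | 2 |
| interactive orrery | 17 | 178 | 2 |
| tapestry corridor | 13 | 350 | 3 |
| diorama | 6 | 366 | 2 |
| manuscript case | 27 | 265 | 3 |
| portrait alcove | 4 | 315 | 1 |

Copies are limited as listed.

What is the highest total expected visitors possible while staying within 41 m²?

Best packing: 3×coin cabinet + 2×diorama + portrait alcove — 37 m², 2136 total.
Nothing else within 41 m² beats 2136.

2136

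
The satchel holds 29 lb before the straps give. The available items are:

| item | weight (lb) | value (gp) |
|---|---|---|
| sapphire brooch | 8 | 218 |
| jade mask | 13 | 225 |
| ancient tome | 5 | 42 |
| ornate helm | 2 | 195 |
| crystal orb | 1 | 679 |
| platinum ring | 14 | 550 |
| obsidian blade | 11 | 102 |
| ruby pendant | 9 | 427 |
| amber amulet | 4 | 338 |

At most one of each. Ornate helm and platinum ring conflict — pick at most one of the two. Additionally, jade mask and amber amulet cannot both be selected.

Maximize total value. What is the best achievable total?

1994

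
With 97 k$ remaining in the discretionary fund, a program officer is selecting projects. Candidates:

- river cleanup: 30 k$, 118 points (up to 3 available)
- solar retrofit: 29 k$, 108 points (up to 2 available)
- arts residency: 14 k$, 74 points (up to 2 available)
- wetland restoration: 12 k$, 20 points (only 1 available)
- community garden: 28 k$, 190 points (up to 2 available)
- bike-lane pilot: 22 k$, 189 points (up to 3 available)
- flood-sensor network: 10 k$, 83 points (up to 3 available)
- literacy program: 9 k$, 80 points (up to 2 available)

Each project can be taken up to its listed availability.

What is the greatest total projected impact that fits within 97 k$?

816

Density check — literacy program 8.89, bike-lane pilot 8.59, flood-sensor network 8.30 are the best per k$.
Greedy by ratio would take 3×bike-lane pilot + flood-sensor network + 2×literacy program: 94 k$ used, total 810.
The 18 k$ tied up in 2×literacy program is better spent on 2×flood-sensor network — total rises to 816 (96 k$).
The spare 1 k$ is too small for any remaining project, and no exchange beats 816.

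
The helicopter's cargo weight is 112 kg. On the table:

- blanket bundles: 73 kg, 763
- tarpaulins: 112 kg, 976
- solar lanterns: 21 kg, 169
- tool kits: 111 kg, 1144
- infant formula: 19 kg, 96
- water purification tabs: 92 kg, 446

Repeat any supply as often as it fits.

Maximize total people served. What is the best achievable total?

The ratio heuristic lands on blanket bundles + solar lanterns (932) but leaves 18 kg idle.
The 94 kg tied up in blanket bundles and solar lanterns is better spent on tool kits — total rises to 1144 (111 kg).
No other feasible combination exceeds 1144.

1144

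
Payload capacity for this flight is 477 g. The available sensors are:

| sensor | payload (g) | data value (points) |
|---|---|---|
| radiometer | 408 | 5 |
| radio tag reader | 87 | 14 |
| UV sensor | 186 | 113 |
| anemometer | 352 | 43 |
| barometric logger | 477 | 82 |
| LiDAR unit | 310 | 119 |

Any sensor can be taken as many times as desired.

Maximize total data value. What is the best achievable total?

240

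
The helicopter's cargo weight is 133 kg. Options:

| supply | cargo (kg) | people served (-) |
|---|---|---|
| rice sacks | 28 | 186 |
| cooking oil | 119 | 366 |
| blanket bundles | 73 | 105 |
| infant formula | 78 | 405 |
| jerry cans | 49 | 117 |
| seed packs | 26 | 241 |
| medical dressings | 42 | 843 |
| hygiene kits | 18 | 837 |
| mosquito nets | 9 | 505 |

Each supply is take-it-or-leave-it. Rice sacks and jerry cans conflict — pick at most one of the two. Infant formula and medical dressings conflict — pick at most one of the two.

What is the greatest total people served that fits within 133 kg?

Density check — mosquito nets 56.11, hygiene kits 46.50, medical dressings 20.07 are the best per kg.
The ratio ordering already packs tightly: rice sacks + seed packs + medical dressings + hygiene kits + mosquito nets, 123 kg, 2612.
Next best is seed packs + medical dressings + hygiene kits + mosquito nets at 2426 (95 kg) — short by 186.

2612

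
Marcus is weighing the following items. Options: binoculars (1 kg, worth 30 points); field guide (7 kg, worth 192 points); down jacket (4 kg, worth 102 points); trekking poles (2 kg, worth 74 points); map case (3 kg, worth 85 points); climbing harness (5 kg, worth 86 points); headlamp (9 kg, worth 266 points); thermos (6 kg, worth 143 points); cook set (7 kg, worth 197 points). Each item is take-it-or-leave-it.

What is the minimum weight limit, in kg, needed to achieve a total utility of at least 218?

8

Minimise kg subject to total utility ≥ 218.
Taking binoculars + field guide gives 222 (≥ 218) for 8 kg.
No combination under 8 kg hits 218.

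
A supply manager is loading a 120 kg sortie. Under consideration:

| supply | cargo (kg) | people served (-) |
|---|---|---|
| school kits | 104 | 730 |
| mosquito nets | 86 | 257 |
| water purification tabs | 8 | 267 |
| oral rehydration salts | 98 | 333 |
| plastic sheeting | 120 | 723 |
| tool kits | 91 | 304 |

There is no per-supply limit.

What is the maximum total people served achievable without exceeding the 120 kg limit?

4005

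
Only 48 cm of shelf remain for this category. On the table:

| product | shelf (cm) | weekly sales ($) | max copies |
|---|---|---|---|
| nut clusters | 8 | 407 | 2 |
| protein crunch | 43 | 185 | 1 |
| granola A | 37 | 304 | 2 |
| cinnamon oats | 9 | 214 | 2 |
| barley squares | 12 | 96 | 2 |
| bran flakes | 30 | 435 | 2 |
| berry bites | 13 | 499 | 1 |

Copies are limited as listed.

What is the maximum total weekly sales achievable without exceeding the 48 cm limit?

1741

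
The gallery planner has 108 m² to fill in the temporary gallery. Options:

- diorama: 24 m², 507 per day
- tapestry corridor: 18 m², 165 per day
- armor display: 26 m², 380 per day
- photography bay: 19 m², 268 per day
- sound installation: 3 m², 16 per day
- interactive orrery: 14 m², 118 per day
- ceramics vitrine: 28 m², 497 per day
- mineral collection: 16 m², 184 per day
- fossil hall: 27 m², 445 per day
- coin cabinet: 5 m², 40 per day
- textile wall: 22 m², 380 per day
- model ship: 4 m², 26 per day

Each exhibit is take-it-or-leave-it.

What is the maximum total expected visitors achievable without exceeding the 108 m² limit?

Taking the top-ratio exhibits first gives diorama + ceramics vitrine + fossil hall + coin cabinet + textile wall for 1869 (106 m²).
Dropping coin cabinet frees 5 m²; slotting in sound installation + model ship (7 m²) lifts the total to 1871 at 108 m².

1871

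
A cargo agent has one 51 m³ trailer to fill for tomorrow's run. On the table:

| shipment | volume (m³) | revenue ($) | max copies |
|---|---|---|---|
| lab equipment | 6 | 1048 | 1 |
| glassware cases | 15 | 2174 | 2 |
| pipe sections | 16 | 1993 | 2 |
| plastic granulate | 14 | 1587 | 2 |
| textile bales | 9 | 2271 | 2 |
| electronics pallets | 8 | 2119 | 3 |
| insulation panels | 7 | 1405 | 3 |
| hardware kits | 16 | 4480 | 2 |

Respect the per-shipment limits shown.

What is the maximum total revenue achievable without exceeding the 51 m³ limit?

13502

Filling by ratio: 2×electronics pallets + 2×hardware kits for 13198, with 3 m³ left unused.
Replace 2×electronics pallets with 2×textile bales: the trade gains 304 net, giving 13502 at 50 m³.
Nothing else within 51 m³ beats 13502.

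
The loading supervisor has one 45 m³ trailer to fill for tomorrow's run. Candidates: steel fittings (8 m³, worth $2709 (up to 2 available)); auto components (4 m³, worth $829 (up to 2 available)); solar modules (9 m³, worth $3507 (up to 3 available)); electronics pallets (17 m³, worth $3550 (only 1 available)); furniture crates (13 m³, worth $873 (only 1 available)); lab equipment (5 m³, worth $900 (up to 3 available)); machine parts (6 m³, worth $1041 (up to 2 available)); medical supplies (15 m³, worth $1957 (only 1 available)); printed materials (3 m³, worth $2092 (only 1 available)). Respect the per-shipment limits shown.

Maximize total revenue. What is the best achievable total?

Ranking by ratio (revenue/m³): printed materials 697.33, solar modules 389.67, steel fittings 338.62.
Greedy by ratio would take steel fittings + auto components + 3×solar modules + printed materials: 42 m³ used, total 16151.
Replace auto components with machine parts: the trade gains 212 net, giving 16363 at 44 m³.
Nothing else within 45 m³ beats 16363.

16363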